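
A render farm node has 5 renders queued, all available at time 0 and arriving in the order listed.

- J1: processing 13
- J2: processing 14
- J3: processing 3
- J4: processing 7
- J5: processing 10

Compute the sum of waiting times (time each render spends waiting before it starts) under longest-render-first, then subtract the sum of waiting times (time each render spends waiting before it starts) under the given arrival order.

LPT (decreasing processing time): J2 J1 J5 J4 J3.
J2: waits 0, runs 0→14
J1: waits 14, runs 14→27
J5: waits 27, runs 27→37
J4: waits 37, runs 37→44
J3: waits 44, runs 44→47
Sum = 0+14+27+37+44 = 122.
FIFO (arrival order): J1 J2 J3 J4 J5.
J1: waits 0, runs 0→13
J2: waits 13, runs 13→27
J3: waits 27, runs 27→30
J4: waits 30, runs 30→37
J5: waits 37, runs 37→47
Sum = 0+13+27+30+37 = 107.
Difference = 122 − 107 = 15.

15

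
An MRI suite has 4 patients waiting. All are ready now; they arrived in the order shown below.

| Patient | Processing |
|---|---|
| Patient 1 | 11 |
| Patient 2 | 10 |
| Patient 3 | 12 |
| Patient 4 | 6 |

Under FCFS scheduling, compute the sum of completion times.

FIFO (arrival order): Patient 1 Patient 2 Patient 3 Patient 4.
Patient 1: 0→11
Patient 2: 11→21
Patient 3: 21→33
Patient 4: 33→39
Sum = 11+21+33+39 = 104.

104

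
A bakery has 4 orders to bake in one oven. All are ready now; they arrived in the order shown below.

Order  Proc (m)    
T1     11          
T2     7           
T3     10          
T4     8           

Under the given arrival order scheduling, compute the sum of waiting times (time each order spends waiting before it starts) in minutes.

57

FIFO (arrival order): T1 T2 T3 T4.
T1: waits 0, runs 0→11
T2: waits 11, runs 11→18
T3: waits 18, runs 18→28
T4: waits 28, runs 28→36
Sum = 0+11+18+28 = 57.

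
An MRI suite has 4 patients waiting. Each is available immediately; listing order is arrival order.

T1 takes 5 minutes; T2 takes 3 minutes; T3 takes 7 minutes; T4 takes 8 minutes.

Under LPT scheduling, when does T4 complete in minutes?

LPT (decreasing processing time): T4 T3 T1 T2.
T4: 0→8

8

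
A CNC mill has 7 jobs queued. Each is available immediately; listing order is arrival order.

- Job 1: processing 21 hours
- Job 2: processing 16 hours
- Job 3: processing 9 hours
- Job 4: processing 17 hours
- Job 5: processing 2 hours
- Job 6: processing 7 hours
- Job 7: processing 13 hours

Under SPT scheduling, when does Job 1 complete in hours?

85

SPT (increasing processing time): Job 5 Job 6 Job 3 Job 7 Job 2 Job 4 Job 1.
Job 5: 0→2
Job 6: 2→9
Job 3: 9→18
Job 7: 18→31
Job 2: 31→47
Job 4: 47→64
Job 1: 64→85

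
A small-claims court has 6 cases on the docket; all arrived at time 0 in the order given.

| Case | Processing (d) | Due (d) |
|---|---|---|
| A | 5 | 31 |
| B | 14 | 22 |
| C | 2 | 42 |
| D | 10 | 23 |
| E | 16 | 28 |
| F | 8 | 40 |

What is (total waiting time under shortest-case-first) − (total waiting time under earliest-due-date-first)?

-88

SPT (increasing processing time): C A F D B E.
C: waits 0, runs 0→2
A: waits 2, runs 2→7
F: waits 7, runs 7→15
D: waits 15, runs 15→25
B: waits 25, runs 25→39
E: waits 39, runs 39→55
Sum = 0+2+7+15+25+39 = 88.
EDD (increasing due date): B D E A F C.
B: waits 0, runs 0→14
D: waits 14, runs 14→24
E: waits 24, runs 24→40
A: waits 40, runs 40→45
F: waits 45, runs 45→53
C: waits 53, runs 53→55
Sum = 0+14+24+40+45+53 = 176.
Difference = 88 − 176 = -88.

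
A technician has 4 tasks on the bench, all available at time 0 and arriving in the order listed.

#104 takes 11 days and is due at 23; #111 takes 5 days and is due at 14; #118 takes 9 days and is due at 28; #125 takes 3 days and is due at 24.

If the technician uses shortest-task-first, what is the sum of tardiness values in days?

5

SPT (increasing processing time): #125 #111 #118 #104.
#125: 0→3, due 24, tardiness 0
#111: 3→8, due 14, tardiness 0
#118: 8→17, due 28, tardiness 0
#104: 17→28, due 23, tardiness 5
Sum = 0+0+0+5 = 5.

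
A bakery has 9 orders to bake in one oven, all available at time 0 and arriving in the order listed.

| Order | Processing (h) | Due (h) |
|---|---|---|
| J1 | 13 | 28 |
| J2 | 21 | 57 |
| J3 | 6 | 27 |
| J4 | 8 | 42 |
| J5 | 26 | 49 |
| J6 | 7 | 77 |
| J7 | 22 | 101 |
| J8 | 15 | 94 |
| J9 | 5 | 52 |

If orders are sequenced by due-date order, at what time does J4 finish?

EDD (increasing due date): J3 J1 J4 J5 J9 J2 J6 J8 J7.
J3: 0→6
J1: 6→19
J4: 19→27

27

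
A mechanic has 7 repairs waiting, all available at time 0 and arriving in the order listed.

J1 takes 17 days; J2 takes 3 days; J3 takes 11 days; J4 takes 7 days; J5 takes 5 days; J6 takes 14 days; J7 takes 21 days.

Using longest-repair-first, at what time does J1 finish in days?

LPT (decreasing processing time): J7 J1 J6 J3 J4 J5 J2.
J7: 0→21
J1: 21→38

38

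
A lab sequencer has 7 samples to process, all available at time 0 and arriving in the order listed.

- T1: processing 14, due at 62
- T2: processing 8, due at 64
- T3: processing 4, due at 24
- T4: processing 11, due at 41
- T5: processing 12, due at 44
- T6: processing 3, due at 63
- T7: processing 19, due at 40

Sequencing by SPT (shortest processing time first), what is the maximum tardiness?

31

SPT (increasing processing time): T6 T3 T2 T4 T5 T1 T7.
T6: 0→3, due 63, tardiness 0
T3: 3→7, due 24, tardiness 0
T2: 7→15, due 64, tardiness 0
T4: 15→26, due 41, tardiness 0
T5: 26→38, due 44, tardiness 0
T1: 38→52, due 62, tardiness 0
T7: 52→71, due 40, tardiness 31
Maximum = 31.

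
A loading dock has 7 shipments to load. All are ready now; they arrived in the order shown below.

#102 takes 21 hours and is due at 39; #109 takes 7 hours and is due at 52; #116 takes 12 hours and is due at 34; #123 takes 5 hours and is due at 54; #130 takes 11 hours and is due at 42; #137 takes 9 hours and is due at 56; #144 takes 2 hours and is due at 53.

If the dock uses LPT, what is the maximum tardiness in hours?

14

LPT (decreasing processing time): #102 #116 #130 #137 #109 #123 #144.
#102: 0→21, due 39, tardiness 0
#116: 21→33, due 34, tardiness 0
#130: 33→44, due 42, tardiness 2
#137: 44→53, due 56, tardiness 0
#109: 53→60, due 52, tardiness 8
#123: 60→65, due 54, tardiness 11
#144: 65→67, due 53, tardiness 14
Maximum = 14.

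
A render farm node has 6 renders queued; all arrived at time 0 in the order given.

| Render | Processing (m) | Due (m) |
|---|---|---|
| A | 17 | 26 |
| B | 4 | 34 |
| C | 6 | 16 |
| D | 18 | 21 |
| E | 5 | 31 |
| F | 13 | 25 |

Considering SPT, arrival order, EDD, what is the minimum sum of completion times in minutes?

SPT (increasing processing time): B E C F A D.
B: 0→4
E: 4→9
C: 9→15
F: 15→28
A: 28→45
D: 45→63
Sum = 4+9+15+28+45+63 = 164.
FIFO (arrival order): A B C D E F.
A: 0→17
B: 17→21
C: 21→27
D: 27→45
E: 45→50
F: 50→63
Sum = 17+21+27+45+50+63 = 223.
EDD (increasing due date): C D F A E B.
C: 0→6
D: 6→24
F: 24→37
A: 37→54
E: 54→59
B: 59→63
Sum = 6+24+37+54+59+63 = 243.
SPT 164, FIFO 223, EDD 243 → minimum 164.

164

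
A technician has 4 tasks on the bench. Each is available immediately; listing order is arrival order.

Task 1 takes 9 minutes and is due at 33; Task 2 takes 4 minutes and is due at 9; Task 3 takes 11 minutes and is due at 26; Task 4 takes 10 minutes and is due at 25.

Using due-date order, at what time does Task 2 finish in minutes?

EDD (increasing due date): Task 2 Task 4 Task 3 Task 1.
Task 2: 0→4

4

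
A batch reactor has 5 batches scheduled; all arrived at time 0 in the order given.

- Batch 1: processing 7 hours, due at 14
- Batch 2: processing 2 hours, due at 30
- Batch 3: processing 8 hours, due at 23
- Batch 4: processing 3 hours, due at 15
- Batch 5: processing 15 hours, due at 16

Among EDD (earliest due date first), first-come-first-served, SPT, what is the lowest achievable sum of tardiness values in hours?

19

EDD (increasing due date): Batch 1 Batch 4 Batch 5 Batch 3 Batch 2.
Batch 1: 0→7, due 14, tardiness 0
Batch 4: 7→10, due 15, tardiness 0
Batch 5: 10→25, due 16, tardiness 9
Batch 3: 25→33, due 23, tardiness 10
Batch 2: 33→35, due 30, tardiness 5
Sum = 0+0+9+10+5 = 24.
FIFO (arrival order): Batch 1 Batch 2 Batch 3 Batch 4 Batch 5.
Batch 1: 0→7, due 14, tardiness 0
Batch 2: 7→9, due 30, tardiness 0
Batch 3: 9→17, due 23, tardiness 0
Batch 4: 17→20, due 15, tardiness 5
Batch 5: 20→35, due 16, tardiness 19
Sum = 0+0+0+5+19 = 24.
SPT (increasing processing time): Batch 2 Batch 4 Batch 1 Batch 3 Batch 5.
Batch 2: 0→2, due 30, tardiness 0
Batch 4: 2→5, due 15, tardiness 0
Batch 1: 5→12, due 14, tardiness 0
Batch 3: 12→20, due 23, tardiness 0
Batch 5: 20→35, due 16, tardiness 19
Sum = 0+0+0+0+19 = 19.
EDD 24, FIFO 24, SPT 19 → minimum 19.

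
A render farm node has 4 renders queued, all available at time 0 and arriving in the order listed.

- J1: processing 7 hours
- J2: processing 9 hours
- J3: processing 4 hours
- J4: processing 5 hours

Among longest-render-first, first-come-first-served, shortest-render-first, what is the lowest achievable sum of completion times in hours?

LPT (decreasing processing time): J2 J1 J4 J3.
J2: 0→9
J1: 9→16
J4: 16→21
J3: 21→25
Sum = 9+16+21+25 = 71.
FIFO (arrival order): J1 J2 J3 J4.
J1: 0→7
J2: 7→16
J3: 16→20
J4: 20→25
Sum = 7+16+20+25 = 68.
SPT (increasing processing time): J3 J4 J1 J2.
J3: 0→4
J4: 4→9
J1: 9→16
J2: 16→25
Sum = 4+9+16+25 = 54.
LPT 71, FIFO 68, SPT 54 → minimum 54.

54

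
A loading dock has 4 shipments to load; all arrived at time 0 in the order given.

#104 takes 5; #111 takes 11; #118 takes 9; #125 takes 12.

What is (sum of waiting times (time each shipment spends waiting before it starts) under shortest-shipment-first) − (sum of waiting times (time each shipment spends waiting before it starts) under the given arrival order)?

SPT (increasing processing time): #104 #118 #111 #125.
#104: waits 0, runs 0→5
#118: waits 5, runs 5→14
#111: waits 14, runs 14→25
#125: waits 25, runs 25→37
Sum = 0+5+14+25 = 44.
FIFO (arrival order): #104 #111 #118 #125.
#104: waits 0, runs 0→5
#111: waits 5, runs 5→16
#118: waits 16, runs 16→25
#125: waits 25, runs 25→37
Sum = 0+5+16+25 = 46.
Difference = 44 − 46 = -2.

-2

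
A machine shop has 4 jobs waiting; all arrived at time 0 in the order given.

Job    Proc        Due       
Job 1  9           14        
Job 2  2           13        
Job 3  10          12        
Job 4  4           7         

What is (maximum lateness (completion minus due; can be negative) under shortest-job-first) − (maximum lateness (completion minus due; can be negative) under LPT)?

-3

SPT (increasing processing time): Job 2 Job 4 Job 1 Job 3.
Job 2: 0→2, due 13, lateness -11
Job 4: 2→6, due 7, lateness -1
Job 1: 6→15, due 14, lateness 1
Job 3: 15→25, due 12, lateness 13
Maximum = 13.
LPT (decreasing processing time): Job 3 Job 1 Job 4 Job 2.
Job 3: 0→10, due 12, lateness -2
Job 1: 10→19, due 14, lateness 5
Job 4: 19→23, due 7, lateness 16
Job 2: 23→25, due 13, lateness 12
Maximum = 16.
Difference = 13 − 16 = -3.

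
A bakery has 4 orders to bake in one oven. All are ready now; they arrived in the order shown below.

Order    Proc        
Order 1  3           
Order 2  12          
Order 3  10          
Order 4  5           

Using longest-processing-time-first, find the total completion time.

LPT (decreasing processing time): Order 2 Order 3 Order 4 Order 1.
Order 2: 0→12
Order 3: 12→22
Order 4: 22→27
Order 1: 27→30
Sum = 12+22+27+30 = 91.

91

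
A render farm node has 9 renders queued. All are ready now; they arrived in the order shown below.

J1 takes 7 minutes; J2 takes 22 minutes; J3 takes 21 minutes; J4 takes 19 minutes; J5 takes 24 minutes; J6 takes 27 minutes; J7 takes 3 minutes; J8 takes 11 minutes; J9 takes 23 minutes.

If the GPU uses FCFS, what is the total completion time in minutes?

782

FIFO (arrival order): J1 J2 J3 J4 J5 J6 J7 J8 J9.
J1: 0→7
J2: 7→29
J3: 29→50
J4: 50→69
J5: 69→93
J6: 93→120
J7: 120→123
J8: 123→134
J9: 134→157
Sum = 7+29+50+69+93+120+123+134+157 = 782.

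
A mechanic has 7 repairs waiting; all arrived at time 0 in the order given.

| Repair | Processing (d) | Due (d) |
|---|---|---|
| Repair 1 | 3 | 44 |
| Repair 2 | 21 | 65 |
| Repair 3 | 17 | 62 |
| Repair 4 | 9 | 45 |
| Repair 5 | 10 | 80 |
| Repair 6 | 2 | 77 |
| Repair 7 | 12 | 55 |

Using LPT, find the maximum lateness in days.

LPT (decreasing processing time): Repair 2 Repair 3 Repair 7 Repair 5 Repair 4 Repair 1 Repair 6.
Repair 2: 0→21, due 65, lateness -44
Repair 3: 21→38, due 62, lateness -24
Repair 7: 38→50, due 55, lateness -5
Repair 5: 50→60, due 80, lateness -20
Repair 4: 60→69, due 45, lateness 24
Repair 1: 69→72, due 44, lateness 28
Repair 6: 72→74, due 77, lateness -3
Maximum = 28.

28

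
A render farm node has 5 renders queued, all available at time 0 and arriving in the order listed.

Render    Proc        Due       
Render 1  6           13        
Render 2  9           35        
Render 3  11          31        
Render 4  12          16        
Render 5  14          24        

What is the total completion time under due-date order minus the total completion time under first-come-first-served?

EDD (increasing due date): Render 1 Render 4 Render 5 Render 3 Render 2.
Render 1: 0→6
Render 4: 6→18
Render 5: 18→32
Render 3: 32→43
Render 2: 43→52
Sum = 6+18+32+43+52 = 151.
FIFO (arrival order): Render 1 Render 2 Render 3 Render 4 Render 5.
Render 1: 0→6
Render 2: 6→15
Render 3: 15→26
Render 4: 26→38
Render 5: 38→52
Sum = 6+15+26+38+52 = 137.
Difference = 151 − 137 = 14.

14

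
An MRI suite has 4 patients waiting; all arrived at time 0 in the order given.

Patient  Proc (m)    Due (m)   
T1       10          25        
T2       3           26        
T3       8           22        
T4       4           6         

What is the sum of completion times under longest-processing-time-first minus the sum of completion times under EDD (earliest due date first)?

12

LPT (decreasing processing time): T1 T3 T4 T2.
T1: 0→10
T3: 10→18
T4: 18→22
T2: 22→25
Sum = 10+18+22+25 = 75.
EDD (increasing due date): T4 T3 T1 T2.
T4: 0→4
T3: 4→12
T1: 12→22
T2: 22→25
Sum = 4+12+22+25 = 63.
Difference = 75 − 63 = 12.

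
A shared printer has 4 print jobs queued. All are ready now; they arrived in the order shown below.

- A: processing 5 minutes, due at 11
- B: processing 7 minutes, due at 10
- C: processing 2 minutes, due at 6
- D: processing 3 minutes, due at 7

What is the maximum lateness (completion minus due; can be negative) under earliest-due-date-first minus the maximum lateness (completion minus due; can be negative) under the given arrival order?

-4

EDD (increasing due date): C D B A.
C: 0→2, due 6, lateness -4
D: 2→5, due 7, lateness -2
B: 5→12, due 10, lateness 2
A: 12→17, due 11, lateness 6
Maximum = 6.
FIFO (arrival order): A B C D.
A: 0→5, due 11, lateness -6
B: 5→12, due 10, lateness 2
C: 12→14, due 6, lateness 8
D: 14→17, due 7, lateness 10
Maximum = 10.
Difference = 6 − 10 = -4.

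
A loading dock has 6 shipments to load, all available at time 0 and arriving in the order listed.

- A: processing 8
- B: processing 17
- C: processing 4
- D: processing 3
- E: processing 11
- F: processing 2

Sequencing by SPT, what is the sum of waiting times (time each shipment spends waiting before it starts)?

61

SPT (increasing processing time): F D C A E B.
F: waits 0, runs 0→2
D: waits 2, runs 2→5
C: waits 5, runs 5→9
A: waits 9, runs 9→17
E: waits 17, runs 17→28
B: waits 28, runs 28→45
Sum = 0+2+5+9+17+28 = 61.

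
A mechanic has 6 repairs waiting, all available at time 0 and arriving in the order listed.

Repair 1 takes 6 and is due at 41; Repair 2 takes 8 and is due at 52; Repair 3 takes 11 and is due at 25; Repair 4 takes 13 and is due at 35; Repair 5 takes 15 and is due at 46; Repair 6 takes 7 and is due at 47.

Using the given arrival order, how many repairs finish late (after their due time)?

3

FIFO (arrival order): Repair 1 Repair 2 Repair 3 Repair 4 Repair 5 Repair 6.
Repair 1: 0→6, due 41, tardiness 0
Repair 2: 6→14, due 52, tardiness 0
Repair 3: 14→25, due 25, tardiness 0
Repair 4: 25→38, due 35, tardiness 3
Repair 5: 38→53, due 46, tardiness 7
Repair 6: 53→60, due 47, tardiness 13
Late repairs: 3.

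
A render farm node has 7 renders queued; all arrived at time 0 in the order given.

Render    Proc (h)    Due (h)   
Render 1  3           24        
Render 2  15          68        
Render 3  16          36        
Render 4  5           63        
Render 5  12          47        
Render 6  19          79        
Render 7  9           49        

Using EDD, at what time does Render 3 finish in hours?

19

EDD (increasing due date): Render 1 Render 3 Render 5 Render 7 Render 4 Render 2 Render 6.
Render 1: 0→3
Render 3: 3→19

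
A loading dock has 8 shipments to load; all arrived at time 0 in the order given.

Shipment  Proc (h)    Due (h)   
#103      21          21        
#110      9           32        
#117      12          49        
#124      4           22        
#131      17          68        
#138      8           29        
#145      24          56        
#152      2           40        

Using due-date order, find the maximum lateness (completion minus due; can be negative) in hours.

29

EDD (increasing due date): #103 #124 #138 #110 #152 #117 #145 #131.
#103: 0→21, due 21, lateness 0
#124: 21→25, due 22, lateness 3
#138: 25→33, due 29, lateness 4
#110: 33→42, due 32, lateness 10
#152: 42→44, due 40, lateness 4
#117: 44→56, due 49, lateness 7
#145: 56→80, due 56, lateness 24
#131: 80→97, due 68, lateness 29
Maximum = 29.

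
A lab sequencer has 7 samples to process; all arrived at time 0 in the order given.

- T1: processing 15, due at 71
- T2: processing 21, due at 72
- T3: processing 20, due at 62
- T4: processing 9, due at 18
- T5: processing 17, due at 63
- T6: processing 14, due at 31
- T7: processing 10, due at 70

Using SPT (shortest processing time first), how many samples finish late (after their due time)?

4

SPT (increasing processing time): T4 T7 T6 T1 T5 T3 T2.
T4: 0→9, due 18, tardiness 0
T7: 9→19, due 70, tardiness 0
T6: 19→33, due 31, tardiness 2
T1: 33→48, due 71, tardiness 0
T5: 48→65, due 63, tardiness 2
T3: 65→85, due 62, tardiness 23
T2: 85→106, due 72, tardiness 34
Late samples: 4.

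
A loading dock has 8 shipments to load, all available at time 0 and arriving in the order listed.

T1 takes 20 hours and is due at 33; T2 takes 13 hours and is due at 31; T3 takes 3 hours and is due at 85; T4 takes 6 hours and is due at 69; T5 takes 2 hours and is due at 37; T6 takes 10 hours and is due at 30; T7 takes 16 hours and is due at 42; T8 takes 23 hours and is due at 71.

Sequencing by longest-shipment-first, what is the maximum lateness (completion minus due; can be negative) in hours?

LPT (decreasing processing time): T8 T1 T7 T2 T6 T4 T3 T5.
T8: 0→23, due 71, lateness -48
T1: 23→43, due 33, lateness 10
T7: 43→59, due 42, lateness 17
T2: 59→72, due 31, lateness 41
T6: 72→82, due 30, lateness 52
T4: 82→88, due 69, lateness 19
T3: 88→91, due 85, lateness 6
T5: 91→93, due 37, lateness 56
Maximum = 56.

56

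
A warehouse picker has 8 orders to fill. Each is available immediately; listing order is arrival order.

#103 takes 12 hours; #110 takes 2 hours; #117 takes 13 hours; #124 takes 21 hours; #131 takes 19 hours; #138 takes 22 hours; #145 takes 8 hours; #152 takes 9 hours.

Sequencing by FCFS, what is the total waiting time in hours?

354

FIFO (arrival order): #103 #110 #117 #124 #131 #138 #145 #152.
#103: waits 0, runs 0→12
#110: waits 12, runs 12→14
#117: waits 14, runs 14→27
#124: waits 27, runs 27→48
#131: waits 48, runs 48→67
#138: waits 67, runs 67→89
#145: waits 89, runs 89→97
#152: waits 97, runs 97→106
Sum = 0+12+14+27+48+67+89+97 = 354.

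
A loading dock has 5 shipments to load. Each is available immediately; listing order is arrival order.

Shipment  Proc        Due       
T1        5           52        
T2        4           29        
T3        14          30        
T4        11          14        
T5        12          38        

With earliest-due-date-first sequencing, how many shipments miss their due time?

EDD (increasing due date): T4 T2 T3 T5 T1.
T4: 0→11, due 14, tardiness 0
T2: 11→15, due 29, tardiness 0
T3: 15→29, due 30, tardiness 0
T5: 29→41, due 38, tardiness 3
T1: 41→46, due 52, tardiness 0
Late shipments: 1.

1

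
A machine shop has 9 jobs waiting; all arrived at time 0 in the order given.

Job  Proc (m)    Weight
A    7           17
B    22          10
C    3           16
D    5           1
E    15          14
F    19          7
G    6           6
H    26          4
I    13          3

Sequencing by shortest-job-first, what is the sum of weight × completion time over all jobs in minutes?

SPT (increasing processing time): C D G A I E F B H.
C: finishes 3, weight 16, w·C = 48
D: finishes 8, weight 1, w·C = 8
G: finishes 14, weight 6, w·C = 84
A: finishes 21, weight 17, w·C = 357
I: finishes 34, weight 3, w·C = 102
E: finishes 49, weight 14, w·C = 686
F: finishes 68, weight 7, w·C = 476
B: finishes 90, weight 10, w·C = 900
H: finishes 116, weight 4, w·C = 464
Sum = 48+8+84+357+102+686+476+900+464 = 3125.

3125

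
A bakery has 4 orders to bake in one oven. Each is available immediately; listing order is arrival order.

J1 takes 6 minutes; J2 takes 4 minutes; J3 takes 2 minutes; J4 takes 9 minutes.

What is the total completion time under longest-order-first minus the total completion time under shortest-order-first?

23

LPT (decreasing processing time): J4 J1 J2 J3.
J4: 0→9
J1: 9→15
J2: 15→19
J3: 19→21
Sum = 9+15+19+21 = 64.
SPT (increasing processing time): J3 J2 J1 J4.
J3: 0→2
J2: 2→6
J1: 6→12
J4: 12→21
Sum = 2+6+12+21 = 41.
Difference = 64 − 41 = 23.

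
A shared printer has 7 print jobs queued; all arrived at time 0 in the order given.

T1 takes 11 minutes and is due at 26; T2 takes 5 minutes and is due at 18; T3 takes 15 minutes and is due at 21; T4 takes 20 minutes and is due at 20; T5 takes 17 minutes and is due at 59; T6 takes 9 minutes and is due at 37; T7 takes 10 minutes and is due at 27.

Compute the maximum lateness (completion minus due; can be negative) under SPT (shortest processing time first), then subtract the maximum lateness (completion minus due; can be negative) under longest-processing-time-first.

-2

SPT (increasing processing time): T2 T6 T7 T1 T3 T5 T4.
T2: 0→5, due 18, lateness -13
T6: 5→14, due 37, lateness -23
T7: 14→24, due 27, lateness -3
T1: 24→35, due 26, lateness 9
T3: 35→50, due 21, lateness 29
T5: 50→67, due 59, lateness 8
T4: 67→87, due 20, lateness 67
Maximum = 67.
LPT (decreasing processing time): T4 T5 T3 T1 T7 T6 T2.
T4: 0→20, due 20, lateness 0
T5: 20→37, due 59, lateness -22
T3: 37→52, due 21, lateness 31
T1: 52→63, due 26, lateness 37
T7: 63→73, due 27, lateness 46
T6: 73→82, due 37, lateness 45
T2: 82→87, due 18, lateness 69
Maximum = 69.
Difference = 67 − 69 = -2.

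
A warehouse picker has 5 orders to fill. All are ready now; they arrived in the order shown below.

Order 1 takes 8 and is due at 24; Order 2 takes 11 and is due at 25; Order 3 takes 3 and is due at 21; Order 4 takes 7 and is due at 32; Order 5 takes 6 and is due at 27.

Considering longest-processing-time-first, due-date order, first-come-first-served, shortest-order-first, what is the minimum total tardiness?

LPT (decreasing processing time): Order 2 Order 1 Order 4 Order 5 Order 3.
Order 2: 0→11, due 25, tardiness 0
Order 1: 11→19, due 24, tardiness 0
Order 4: 19→26, due 32, tardiness 0
Order 5: 26→32, due 27, tardiness 5
Order 3: 32→35, due 21, tardiness 14
Sum = 0+0+0+5+14 = 19.
EDD (increasing due date): Order 3 Order 1 Order 2 Order 5 Order 4.
Order 3: 0→3, due 21, tardiness 0
Order 1: 3→11, due 24, tardiness 0
Order 2: 11→22, due 25, tardiness 0
Order 5: 22→28, due 27, tardiness 1
Order 4: 28→35, due 32, tardiness 3
Sum = 0+0+0+1+3 = 4.
FIFO (arrival order): Order 1 Order 2 Order 3 Order 4 Order 5.
Order 1: 0→8, due 24, tardiness 0
Order 2: 8→19, due 25, tardiness 0
Order 3: 19→22, due 21, tardiness 1
Order 4: 22→29, due 32, tardiness 0
Order 5: 29→35, due 27, tardiness 8
Sum = 0+0+1+0+8 = 9.
SPT (increasing processing time): Order 3 Order 5 Order 4 Order 1 Order 2.
Order 3: 0→3, due 21, tardiness 0
Order 5: 3→9, due 27, tardiness 0
Order 4: 9→16, due 32, tardiness 0
Order 1: 16→24, due 24, tardiness 0
Order 2: 24→35, due 25, tardiness 10
Sum = 0+0+0+0+10 = 10.
LPT 19, EDD 4, FIFO 9, SPT 10 → minimum 4.

4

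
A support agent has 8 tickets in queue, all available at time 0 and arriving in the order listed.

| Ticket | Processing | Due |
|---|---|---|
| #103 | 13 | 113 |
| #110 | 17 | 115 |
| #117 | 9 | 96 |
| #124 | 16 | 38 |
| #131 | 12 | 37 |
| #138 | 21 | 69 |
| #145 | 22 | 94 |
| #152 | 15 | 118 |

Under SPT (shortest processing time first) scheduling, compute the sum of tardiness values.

92

SPT (increasing processing time): #117 #131 #103 #152 #124 #110 #138 #145.
#117: 0→9, due 96, tardiness 0
#131: 9→21, due 37, tardiness 0
#103: 21→34, due 113, tardiness 0
#152: 34→49, due 118, tardiness 0
#124: 49→65, due 38, tardiness 27
#110: 65→82, due 115, tardiness 0
#138: 82→103, due 69, tardiness 34
#145: 103→125, due 94, tardiness 31
Sum = 0+0+0+0+27+0+34+31 = 92.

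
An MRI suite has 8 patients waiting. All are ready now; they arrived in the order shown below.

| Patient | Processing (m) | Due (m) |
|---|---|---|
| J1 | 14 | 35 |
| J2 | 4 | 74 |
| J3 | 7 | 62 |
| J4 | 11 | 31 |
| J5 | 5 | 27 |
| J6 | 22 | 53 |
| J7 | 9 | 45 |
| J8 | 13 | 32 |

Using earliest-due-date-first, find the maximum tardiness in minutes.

21

EDD (increasing due date): J5 J4 J8 J1 J7 J6 J3 J2.
J5: 0→5, due 27, tardiness 0
J4: 5→16, due 31, tardiness 0
J8: 16→29, due 32, tardiness 0
J1: 29→43, due 35, tardiness 8
J7: 43→52, due 45, tardiness 7
J6: 52→74, due 53, tardiness 21
J3: 74→81, due 62, tardiness 19
J2: 81→85, due 74, tardiness 11
Maximum = 21.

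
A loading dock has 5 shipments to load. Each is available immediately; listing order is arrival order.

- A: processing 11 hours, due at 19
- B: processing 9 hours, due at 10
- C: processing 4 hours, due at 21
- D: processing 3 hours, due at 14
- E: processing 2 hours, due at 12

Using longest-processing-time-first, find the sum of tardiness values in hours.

LPT (decreasing processing time): A B C D E.
A: 0→11, due 19, tardiness 0
B: 11→20, due 10, tardiness 10
C: 20→24, due 21, tardiness 3
D: 24→27, due 14, tardiness 13
E: 27→29, due 12, tardiness 17
Sum = 0+10+3+13+17 = 43.

43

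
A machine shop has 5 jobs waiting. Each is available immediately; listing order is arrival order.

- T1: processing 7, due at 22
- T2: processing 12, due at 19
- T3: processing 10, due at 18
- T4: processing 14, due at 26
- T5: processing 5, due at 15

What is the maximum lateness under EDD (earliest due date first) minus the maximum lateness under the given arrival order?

-11

EDD (increasing due date): T5 T3 T2 T1 T4.
T5: 0→5, due 15, lateness -10
T3: 5→15, due 18, lateness -3
T2: 15→27, due 19, lateness 8
T1: 27→34, due 22, lateness 12
T4: 34→48, due 26, lateness 22
Maximum = 22.
FIFO (arrival order): T1 T2 T3 T4 T5.
T1: 0→7, due 22, lateness -15
T2: 7→19, due 19, lateness 0
T3: 19→29, due 18, lateness 11
T4: 29→43, due 26, lateness 17
T5: 43→48, due 15, lateness 33
Maximum = 33.
Difference = 22 − 33 = -11.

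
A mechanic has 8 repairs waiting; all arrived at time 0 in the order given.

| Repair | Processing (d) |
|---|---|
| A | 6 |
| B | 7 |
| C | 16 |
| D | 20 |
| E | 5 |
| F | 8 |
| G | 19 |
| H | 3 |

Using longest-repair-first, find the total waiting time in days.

LPT (decreasing processing time): D G C F B A E H.
D: waits 0, runs 0→20
G: waits 20, runs 20→39
C: waits 39, runs 39→55
F: waits 55, runs 55→63
B: waits 63, runs 63→70
A: waits 70, runs 70→76
E: waits 76, runs 76→81
H: waits 81, runs 81→84
Sum = 0+20+39+55+63+70+76+81 = 404.

404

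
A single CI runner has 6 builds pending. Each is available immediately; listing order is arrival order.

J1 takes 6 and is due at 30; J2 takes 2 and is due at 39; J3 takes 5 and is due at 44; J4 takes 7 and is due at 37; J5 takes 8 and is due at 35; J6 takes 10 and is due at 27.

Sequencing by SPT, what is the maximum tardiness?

11

SPT (increasing processing time): J2 J3 J1 J4 J5 J6.
J2: 0→2, due 39, tardiness 0
J3: 2→7, due 44, tardiness 0
J1: 7→13, due 30, tardiness 0
J4: 13→20, due 37, tardiness 0
J5: 20→28, due 35, tardiness 0
J6: 28→38, due 27, tardiness 11
Maximum = 11.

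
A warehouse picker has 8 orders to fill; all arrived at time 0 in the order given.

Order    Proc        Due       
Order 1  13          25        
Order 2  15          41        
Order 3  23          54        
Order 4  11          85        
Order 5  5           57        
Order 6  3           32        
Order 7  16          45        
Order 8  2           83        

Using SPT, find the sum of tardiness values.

SPT (increasing processing time): Order 8 Order 6 Order 5 Order 4 Order 1 Order 2 Order 7 Order 3.
Order 8: 0→2, due 83, tardiness 0
Order 6: 2→5, due 32, tardiness 0
Order 5: 5→10, due 57, tardiness 0
Order 4: 10→21, due 85, tardiness 0
Order 1: 21→34, due 25, tardiness 9
Order 2: 34→49, due 41, tardiness 8
Order 7: 49→65, due 45, tardiness 20
Order 3: 65→88, due 54, tardiness 34
Sum = 0+0+0+0+9+8+20+34 = 71.

71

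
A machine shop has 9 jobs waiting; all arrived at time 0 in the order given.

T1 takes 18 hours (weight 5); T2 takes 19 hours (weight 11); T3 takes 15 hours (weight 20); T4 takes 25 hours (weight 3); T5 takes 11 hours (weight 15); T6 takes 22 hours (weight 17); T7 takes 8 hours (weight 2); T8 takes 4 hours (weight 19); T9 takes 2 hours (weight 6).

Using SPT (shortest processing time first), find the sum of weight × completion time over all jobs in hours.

SPT (increasing processing time): T9 T8 T7 T5 T3 T1 T2 T6 T4.
T9: finishes 2, weight 6, w·C = 12
T8: finishes 6, weight 19, w·C = 114
T7: finishes 14, weight 2, w·C = 28
T5: finishes 25, weight 15, w·C = 375
T3: finishes 40, weight 20, w·C = 800
T1: finishes 58, weight 5, w·C = 290
T2: finishes 77, weight 11, w·C = 847
T6: finishes 99, weight 17, w·C = 1683
T4: finishes 124, weight 3, w·C = 372
Sum = 12+114+28+375+800+290+847+1683+372 = 4521.

4521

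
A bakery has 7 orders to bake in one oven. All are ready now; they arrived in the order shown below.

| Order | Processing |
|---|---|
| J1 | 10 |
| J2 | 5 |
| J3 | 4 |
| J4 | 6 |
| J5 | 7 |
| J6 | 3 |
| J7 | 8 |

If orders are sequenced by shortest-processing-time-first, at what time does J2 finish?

SPT (increasing processing time): J6 J3 J2 J4 J5 J7 J1.
J6: 0→3
J3: 3→7
J2: 7→12

12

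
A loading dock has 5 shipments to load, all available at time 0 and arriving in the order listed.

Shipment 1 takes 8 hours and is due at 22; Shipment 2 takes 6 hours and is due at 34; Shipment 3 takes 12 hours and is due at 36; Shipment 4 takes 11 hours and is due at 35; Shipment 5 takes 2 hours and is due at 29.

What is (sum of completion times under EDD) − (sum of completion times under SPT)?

EDD (increasing due date): Shipment 1 Shipment 5 Shipment 2 Shipment 4 Shipment 3.
Shipment 1: 0→8
Shipment 5: 8→10
Shipment 2: 10→16
Shipment 4: 16→27
Shipment 3: 27→39
Sum = 8+10+16+27+39 = 100.
SPT (increasing processing time): Shipment 5 Shipment 2 Shipment 1 Shipment 4 Shipment 3.
Shipment 5: 0→2
Shipment 2: 2→8
Shipment 1: 8→16
Shipment 4: 16→27
Shipment 3: 27→39
Sum = 2+8+16+27+39 = 92.
Difference = 100 − 92 = 8.

8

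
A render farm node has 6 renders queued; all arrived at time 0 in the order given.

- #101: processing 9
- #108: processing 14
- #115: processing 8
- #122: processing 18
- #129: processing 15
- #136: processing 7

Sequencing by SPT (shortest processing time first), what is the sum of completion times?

208

SPT (increasing processing time): #136 #115 #101 #108 #129 #122.
#136: 0→7
#115: 7→15
#101: 15→24
#108: 24→38
#129: 38→53
#122: 53→71
Sum = 7+15+24+38+53+71 = 208.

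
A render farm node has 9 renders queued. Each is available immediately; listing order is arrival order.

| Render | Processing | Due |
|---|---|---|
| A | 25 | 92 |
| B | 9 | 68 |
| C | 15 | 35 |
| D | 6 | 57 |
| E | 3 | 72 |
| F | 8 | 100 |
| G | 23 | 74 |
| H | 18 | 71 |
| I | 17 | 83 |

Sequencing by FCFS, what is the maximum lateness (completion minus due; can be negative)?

41

FIFO (arrival order): A B C D E F G H I.
A: 0→25, due 92, lateness -67
B: 25→34, due 68, lateness -34
C: 34→49, due 35, lateness 14
D: 49→55, due 57, lateness -2
E: 55→58, due 72, lateness -14
F: 58→66, due 100, lateness -34
G: 66→89, due 74, lateness 15
H: 89→107, due 71, lateness 36
I: 107→124, due 83, lateness 41
Maximum = 41.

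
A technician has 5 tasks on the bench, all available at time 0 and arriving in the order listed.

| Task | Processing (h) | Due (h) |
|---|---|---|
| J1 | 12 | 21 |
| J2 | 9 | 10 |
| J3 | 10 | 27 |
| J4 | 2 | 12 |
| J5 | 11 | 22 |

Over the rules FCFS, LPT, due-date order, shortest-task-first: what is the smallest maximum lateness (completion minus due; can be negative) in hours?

17

FIFO (arrival order): J1 J2 J3 J4 J5.
J1: 0→12, due 21, lateness -9
J2: 12→21, due 10, lateness 11
J3: 21→31, due 27, lateness 4
J4: 31→33, due 12, lateness 21
J5: 33→44, due 22, lateness 22
Maximum = 22.
LPT (decreasing processing time): J1 J5 J3 J2 J4.
J1: 0→12, due 21, lateness -9
J5: 12→23, due 22, lateness 1
J3: 23→33, due 27, lateness 6
J2: 33→42, due 10, lateness 32
J4: 42→44, due 12, lateness 32
Maximum = 32.
EDD (increasing due date): J2 J4 J1 J5 J3.
J2: 0→9, due 10, lateness -1
J4: 9→11, due 12, lateness -1
J1: 11→23, due 21, lateness 2
J5: 23→34, due 22, lateness 12
J3: 34→44, due 27, lateness 17
Maximum = 17.
SPT (increasing processing time): J4 J2 J3 J5 J1.
J4: 0→2, due 12, lateness -10
J2: 2→11, due 10, lateness 1
J3: 11→21, due 27, lateness -6
J5: 21→32, due 22, lateness 10
J1: 32→44, due 21, lateness 23
Maximum = 23.
FIFO 22, LPT 32, EDD 17, SPT 23 → minimum 17.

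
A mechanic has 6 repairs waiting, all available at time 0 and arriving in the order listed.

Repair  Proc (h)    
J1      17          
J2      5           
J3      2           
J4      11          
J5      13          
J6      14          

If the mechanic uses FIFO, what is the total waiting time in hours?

FIFO (arrival order): J1 J2 J3 J4 J5 J6.
J1: waits 0, runs 0→17
J2: waits 17, runs 17→22
J3: waits 22, runs 22→24
J4: waits 24, runs 24→35
J5: waits 35, runs 35→48
J6: waits 48, runs 48→62
Sum = 0+17+22+24+35+48 = 146.

146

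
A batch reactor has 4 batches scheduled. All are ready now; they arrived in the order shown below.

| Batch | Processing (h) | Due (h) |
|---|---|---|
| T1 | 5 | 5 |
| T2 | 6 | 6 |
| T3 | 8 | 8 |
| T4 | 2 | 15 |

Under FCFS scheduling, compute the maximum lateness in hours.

FIFO (arrival order): T1 T2 T3 T4.
T1: 0→5, due 5, lateness 0
T2: 5→11, due 6, lateness 5
T3: 11→19, due 8, lateness 11
T4: 19→21, due 15, lateness 6
Maximum = 11.

11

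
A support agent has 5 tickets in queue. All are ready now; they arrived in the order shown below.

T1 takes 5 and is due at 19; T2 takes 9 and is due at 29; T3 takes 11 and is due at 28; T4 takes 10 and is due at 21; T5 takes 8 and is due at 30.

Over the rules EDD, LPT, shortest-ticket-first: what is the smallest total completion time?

115

EDD (increasing due date): T1 T4 T3 T2 T5.
T1: 0→5
T4: 5→15
T3: 15→26
T2: 26→35
T5: 35→43
Sum = 5+15+26+35+43 = 124.
LPT (decreasing processing time): T3 T4 T2 T5 T1.
T3: 0→11
T4: 11→21
T2: 21→30
T5: 30→38
T1: 38→43
Sum = 11+21+30+38+43 = 143.
SPT (increasing processing time): T1 T5 T2 T4 T3.
T1: 0→5
T5: 5→13
T2: 13→22
T4: 22→32
T3: 32→43
Sum = 5+13+22+32+43 = 115.
EDD 124, LPT 143, SPT 115 → minimum 115.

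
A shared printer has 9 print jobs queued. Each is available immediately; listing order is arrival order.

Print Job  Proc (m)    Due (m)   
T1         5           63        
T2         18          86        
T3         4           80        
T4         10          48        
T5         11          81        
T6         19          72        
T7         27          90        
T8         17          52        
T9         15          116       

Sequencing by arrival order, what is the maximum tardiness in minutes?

59

FIFO (arrival order): T1 T2 T3 T4 T5 T6 T7 T8 T9.
T1: 0→5, due 63, tardiness 0
T2: 5→23, due 86, tardiness 0
T3: 23→27, due 80, tardiness 0
T4: 27→37, due 48, tardiness 0
T5: 37→48, due 81, tardiness 0
T6: 48→67, due 72, tardiness 0
T7: 67→94, due 90, tardiness 4
T8: 94→111, due 52, tardiness 59
T9: 111→126, due 116, tardiness 10
Maximum = 59.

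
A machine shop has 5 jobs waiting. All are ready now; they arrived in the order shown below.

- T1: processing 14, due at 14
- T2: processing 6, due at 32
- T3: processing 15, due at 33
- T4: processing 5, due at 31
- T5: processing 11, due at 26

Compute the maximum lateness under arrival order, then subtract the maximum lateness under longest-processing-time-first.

5

FIFO (arrival order): T1 T2 T3 T4 T5.
T1: 0→14, due 14, lateness 0
T2: 14→20, due 32, lateness -12
T3: 20→35, due 33, lateness 2
T4: 35→40, due 31, lateness 9
T5: 40→51, due 26, lateness 25
Maximum = 25.
LPT (decreasing processing time): T3 T1 T5 T2 T4.
T3: 0→15, due 33, lateness -18
T1: 15→29, due 14, lateness 15
T5: 29→40, due 26, lateness 14
T2: 40→46, due 32, lateness 14
T4: 46→51, due 31, lateness 20
Maximum = 20.
Difference = 25 − 20 = 5.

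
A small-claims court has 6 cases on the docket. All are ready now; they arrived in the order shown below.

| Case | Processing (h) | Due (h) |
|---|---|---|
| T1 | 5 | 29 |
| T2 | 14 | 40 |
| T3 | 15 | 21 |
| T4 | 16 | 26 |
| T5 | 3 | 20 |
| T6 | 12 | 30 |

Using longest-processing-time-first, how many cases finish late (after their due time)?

LPT (decreasing processing time): T4 T3 T2 T6 T1 T5.
T4: 0→16, due 26, tardiness 0
T3: 16→31, due 21, tardiness 10
T2: 31→45, due 40, tardiness 5
T6: 45→57, due 30, tardiness 27
T1: 57→62, due 29, tardiness 33
T5: 62→65, due 20, tardiness 45
Late cases: 5.

5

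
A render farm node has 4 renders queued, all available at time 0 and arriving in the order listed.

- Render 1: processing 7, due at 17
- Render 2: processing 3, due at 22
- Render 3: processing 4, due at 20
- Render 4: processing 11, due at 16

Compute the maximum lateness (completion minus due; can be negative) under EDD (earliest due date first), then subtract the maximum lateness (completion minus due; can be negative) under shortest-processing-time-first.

-6

EDD (increasing due date): Render 4 Render 1 Render 3 Render 2.
Render 4: 0→11, due 16, lateness -5
Render 1: 11→18, due 17, lateness 1
Render 3: 18→22, due 20, lateness 2
Render 2: 22→25, due 22, lateness 3
Maximum = 3.
SPT (increasing processing time): Render 2 Render 3 Render 1 Render 4.
Render 2: 0→3, due 22, lateness -19
Render 3: 3→7, due 20, lateness -13
Render 1: 7→14, due 17, lateness -3
Render 4: 14→25, due 16, lateness 9
Maximum = 9.
Difference = 3 − 9 = -6.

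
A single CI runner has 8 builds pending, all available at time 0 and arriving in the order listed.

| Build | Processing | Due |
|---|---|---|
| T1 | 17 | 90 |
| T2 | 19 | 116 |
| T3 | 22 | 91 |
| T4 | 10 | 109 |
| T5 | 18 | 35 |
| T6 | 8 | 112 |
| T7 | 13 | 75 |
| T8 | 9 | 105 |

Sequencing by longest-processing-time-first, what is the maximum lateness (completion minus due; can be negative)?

24

LPT (decreasing processing time): T3 T2 T5 T1 T7 T4 T8 T6.
T3: 0→22, due 91, lateness -69
T2: 22→41, due 116, lateness -75
T5: 41→59, due 35, lateness 24
T1: 59→76, due 90, lateness -14
T7: 76→89, due 75, lateness 14
T4: 89→99, due 109, lateness -10
T8: 99→108, due 105, lateness 3
T6: 108→116, due 112, lateness 4
Maximum = 24.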